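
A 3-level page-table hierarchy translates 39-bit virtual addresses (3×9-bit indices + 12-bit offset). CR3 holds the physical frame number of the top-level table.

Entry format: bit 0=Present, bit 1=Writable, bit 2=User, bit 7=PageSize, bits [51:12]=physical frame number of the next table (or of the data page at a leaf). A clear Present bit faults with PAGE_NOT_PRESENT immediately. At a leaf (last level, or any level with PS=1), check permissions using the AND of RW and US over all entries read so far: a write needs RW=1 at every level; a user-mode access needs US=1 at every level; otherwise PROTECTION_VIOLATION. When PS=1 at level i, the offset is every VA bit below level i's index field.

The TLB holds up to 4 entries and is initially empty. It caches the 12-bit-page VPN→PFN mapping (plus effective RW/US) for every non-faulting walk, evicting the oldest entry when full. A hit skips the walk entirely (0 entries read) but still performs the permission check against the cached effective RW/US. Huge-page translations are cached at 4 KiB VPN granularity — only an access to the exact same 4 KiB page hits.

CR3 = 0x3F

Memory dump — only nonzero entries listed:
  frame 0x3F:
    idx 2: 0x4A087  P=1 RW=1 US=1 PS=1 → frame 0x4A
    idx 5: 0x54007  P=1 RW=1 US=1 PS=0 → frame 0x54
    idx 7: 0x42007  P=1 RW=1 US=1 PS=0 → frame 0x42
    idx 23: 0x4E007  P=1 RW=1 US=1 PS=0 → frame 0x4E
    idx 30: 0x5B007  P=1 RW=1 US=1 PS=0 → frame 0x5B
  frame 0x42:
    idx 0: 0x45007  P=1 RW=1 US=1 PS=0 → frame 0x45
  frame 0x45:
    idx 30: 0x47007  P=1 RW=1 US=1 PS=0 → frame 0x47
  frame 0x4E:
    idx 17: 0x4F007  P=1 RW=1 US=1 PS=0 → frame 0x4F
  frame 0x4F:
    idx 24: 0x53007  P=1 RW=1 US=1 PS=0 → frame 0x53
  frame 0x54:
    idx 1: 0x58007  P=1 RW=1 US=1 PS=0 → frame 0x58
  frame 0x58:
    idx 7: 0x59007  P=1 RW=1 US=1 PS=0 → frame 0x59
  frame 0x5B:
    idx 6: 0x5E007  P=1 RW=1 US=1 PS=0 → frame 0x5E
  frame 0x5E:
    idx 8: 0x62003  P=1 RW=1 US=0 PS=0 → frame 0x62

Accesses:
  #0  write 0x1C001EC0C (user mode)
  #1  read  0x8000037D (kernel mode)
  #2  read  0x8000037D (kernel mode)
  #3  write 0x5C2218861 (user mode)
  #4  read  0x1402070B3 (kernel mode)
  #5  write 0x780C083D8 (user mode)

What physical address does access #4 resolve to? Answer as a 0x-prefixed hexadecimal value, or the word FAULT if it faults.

Walk each access:
#0 VA=0x1C001EC0C (w,user):
  lvl0: tbl 0x3F, slot 7 ⇒ 0x42007 (P1/RW1/US1/PS0)
  lvl1: tbl 0x42, slot 0 ⇒ 0x45007 (P1/RW1/US1/PS0)
  lvl2: tbl 0x45, slot 30 ⇒ 0x47007 (P1/RW1/US1/PS0)
  → PA=0x47C0C  (3 entries read)
#1 VA=0x8000037D (r,kernel):
  lvl0: tbl 0x3F, slot 2 ⇒ 0x4A087 (P1/RW1/US1/PS1)
  → PA=0x4A37D (huge @L0)  (1 entries read)
#2 VA=0x8000037D (r,kernel):
  TLB hit vpn=0x80000 → PA=0x4A37D
#3 VA=0x5C2218861 (w,user):
  lvl0: tbl 0x3F, slot 23 ⇒ 0x4E007 (P1/RW1/US1/PS0)
  lvl1: tbl 0x4E, slot 17 ⇒ 0x4F007 (P1/RW1/US1/PS0)
  lvl2: tbl 0x4F, slot 24 ⇒ 0x53007 (P1/RW1/US1/PS0)
  → PA=0x53861  (3 entries read)
#4 VA=0x1402070B3 (r,kernel):
  lvl0: tbl 0x3F, slot 5 ⇒ 0x54007 (P1/RW1/US1/PS0)
  lvl1: tbl 0x54, slot 1 ⇒ 0x58007 (P1/RW1/US1/PS0)
  lvl2: tbl 0x58, slot 7 ⇒ 0x59007 (P1/RW1/US1/PS0)
  → PA=0x590B3  (3 entries read)
#5 VA=0x780C083D8 (w,user):
  lvl0: tbl 0x3F, slot 30 ⇒ 0x5B007 (P1/RW1/US1/PS0)
  lvl1: tbl 0x5B, slot 6 ⇒ 0x5E007 (P1/RW1/US1/PS0)
  lvl2: tbl 0x5E, slot 8 ⇒ 0x62003 (P1/RW1/US0/PS0)
  → PROTECTION_VIOLATION  (3 entries read)

Access #4 PA: 0x590B3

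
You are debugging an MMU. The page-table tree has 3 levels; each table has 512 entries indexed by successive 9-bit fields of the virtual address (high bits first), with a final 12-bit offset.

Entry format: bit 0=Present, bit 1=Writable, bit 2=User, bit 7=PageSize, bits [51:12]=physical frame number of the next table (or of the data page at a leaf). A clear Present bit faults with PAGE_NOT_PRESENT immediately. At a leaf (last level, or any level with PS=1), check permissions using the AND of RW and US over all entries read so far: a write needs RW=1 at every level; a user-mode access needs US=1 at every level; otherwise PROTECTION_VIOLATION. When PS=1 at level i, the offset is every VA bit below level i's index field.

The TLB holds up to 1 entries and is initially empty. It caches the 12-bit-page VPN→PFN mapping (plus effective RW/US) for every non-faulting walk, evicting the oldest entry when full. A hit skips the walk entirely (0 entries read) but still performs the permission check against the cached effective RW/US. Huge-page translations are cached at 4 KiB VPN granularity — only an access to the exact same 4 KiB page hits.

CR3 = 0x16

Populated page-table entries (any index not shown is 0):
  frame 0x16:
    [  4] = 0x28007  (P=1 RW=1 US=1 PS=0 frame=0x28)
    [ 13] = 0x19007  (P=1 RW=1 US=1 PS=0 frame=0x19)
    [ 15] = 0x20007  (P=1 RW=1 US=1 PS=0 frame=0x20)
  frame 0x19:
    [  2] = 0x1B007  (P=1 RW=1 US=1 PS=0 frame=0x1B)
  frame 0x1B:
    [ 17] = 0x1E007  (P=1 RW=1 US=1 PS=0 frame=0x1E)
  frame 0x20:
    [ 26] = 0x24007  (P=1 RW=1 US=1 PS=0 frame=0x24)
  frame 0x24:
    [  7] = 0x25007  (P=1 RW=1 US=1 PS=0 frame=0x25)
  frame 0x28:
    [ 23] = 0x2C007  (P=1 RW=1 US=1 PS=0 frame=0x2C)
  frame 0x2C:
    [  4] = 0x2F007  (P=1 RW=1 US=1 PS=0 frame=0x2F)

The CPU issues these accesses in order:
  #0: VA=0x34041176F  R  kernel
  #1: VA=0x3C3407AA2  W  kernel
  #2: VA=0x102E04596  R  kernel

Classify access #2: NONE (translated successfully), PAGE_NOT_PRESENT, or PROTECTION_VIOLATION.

Walk each access:
#0 VA=0x34041176F (r,kernel):
  L0 @0x16[13] → 0x19007  P=1,RW=1,US=1,PS=0
  L1 @0x19[2] → 0x1B007  P=1,RW=1,US=1,PS=0
  L2 @0x1B[17] → 0x1E007  P=1,RW=1,US=1,PS=0
  → PA=0x1E76F  (3 entries read)
#1 VA=0x3C3407AA2 (w,kernel):
  L0 @0x16[15] → 0x20007  P=1,RW=1,US=1,PS=0
  L1 @0x20[26] → 0x24007  P=1,RW=1,US=1,PS=0
  L2 @0x24[7] → 0x25007  P=1,RW=1,US=1,PS=0
  → PA=0x25AA2  (3 entries read)
#2 VA=0x102E04596 (r,kernel):
  L0 @0x16[4] → 0x28007  P=1,RW=1,US=1,PS=0
  L1 @0x28[23] → 0x2C007  P=1,RW=1,US=1,PS=0
  L2 @0x2C[4] → 0x2F007  P=1,RW=1,US=1,PS=0
  → PA=0x2F596  (3 entries read)

Access #2 fault: NONE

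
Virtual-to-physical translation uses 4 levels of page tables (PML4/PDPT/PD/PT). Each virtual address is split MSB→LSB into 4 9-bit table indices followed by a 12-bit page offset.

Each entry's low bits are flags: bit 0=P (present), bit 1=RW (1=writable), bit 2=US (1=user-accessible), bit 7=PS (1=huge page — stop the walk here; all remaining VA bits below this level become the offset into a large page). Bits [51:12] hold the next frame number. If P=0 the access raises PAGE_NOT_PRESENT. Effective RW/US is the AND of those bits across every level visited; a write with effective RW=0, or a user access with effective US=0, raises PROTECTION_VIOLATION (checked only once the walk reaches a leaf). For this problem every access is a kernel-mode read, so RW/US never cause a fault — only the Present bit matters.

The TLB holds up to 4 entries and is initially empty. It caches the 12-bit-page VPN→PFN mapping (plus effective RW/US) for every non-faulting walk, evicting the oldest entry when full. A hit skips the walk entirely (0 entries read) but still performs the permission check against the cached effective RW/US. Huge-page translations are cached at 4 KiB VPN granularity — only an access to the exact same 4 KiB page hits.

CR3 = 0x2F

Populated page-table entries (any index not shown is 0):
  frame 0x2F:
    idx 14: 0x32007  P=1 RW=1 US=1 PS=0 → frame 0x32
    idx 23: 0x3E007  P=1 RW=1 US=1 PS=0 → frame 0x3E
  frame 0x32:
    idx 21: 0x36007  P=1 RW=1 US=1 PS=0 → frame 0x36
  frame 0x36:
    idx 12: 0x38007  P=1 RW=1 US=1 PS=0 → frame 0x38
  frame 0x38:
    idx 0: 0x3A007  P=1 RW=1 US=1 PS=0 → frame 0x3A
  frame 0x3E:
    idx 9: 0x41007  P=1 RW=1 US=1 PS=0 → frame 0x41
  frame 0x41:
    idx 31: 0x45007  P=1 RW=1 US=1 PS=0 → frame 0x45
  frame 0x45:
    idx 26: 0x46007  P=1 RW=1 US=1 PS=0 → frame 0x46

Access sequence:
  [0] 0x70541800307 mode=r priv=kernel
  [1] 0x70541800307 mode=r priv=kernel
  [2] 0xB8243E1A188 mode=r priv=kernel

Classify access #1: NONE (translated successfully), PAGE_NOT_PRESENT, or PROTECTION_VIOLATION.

Trace:
#0 VA=0x70541800307 (r,kernel):
  L0: frame=0x2F idx=14 entry=0x32007 [P=1 RW=1 US=1 PS=0]
  L1: frame=0x32 idx=21 entry=0x36007 [P=1 RW=1 US=1 PS=0]
  L2: frame=0x36 idx=12 entry=0x38007 [P=1 RW=1 US=1 PS=0]
  L3: frame=0x38 idx=0 entry=0x3A007 [P=1 RW=1 US=1 PS=0]
  ⇒ phys 0x3A307  [4 reads]
#1 VA=0x70541800307 (r,kernel):
  TLB hit vpn=0x70541800 → PA=0x3A307
#2 VA=0xB8243E1A188 (r,kernel):
  L0: frame=0x2F idx=23 entry=0x3E007 [P=1 RW=1 US=1 PS=0]
  L1: frame=0x3E idx=9 entry=0x41007 [P=1 RW=1 US=1 PS=0]
  L2: frame=0x41 idx=31 entry=0x45007 [P=1 RW=1 US=1 PS=0]
  L3: frame=0x45 idx=26 entry=0x46007 [P=1 RW=1 US=1 PS=0]
  ⇒ phys 0x46188  [4 reads]

Access #1 fault: NONE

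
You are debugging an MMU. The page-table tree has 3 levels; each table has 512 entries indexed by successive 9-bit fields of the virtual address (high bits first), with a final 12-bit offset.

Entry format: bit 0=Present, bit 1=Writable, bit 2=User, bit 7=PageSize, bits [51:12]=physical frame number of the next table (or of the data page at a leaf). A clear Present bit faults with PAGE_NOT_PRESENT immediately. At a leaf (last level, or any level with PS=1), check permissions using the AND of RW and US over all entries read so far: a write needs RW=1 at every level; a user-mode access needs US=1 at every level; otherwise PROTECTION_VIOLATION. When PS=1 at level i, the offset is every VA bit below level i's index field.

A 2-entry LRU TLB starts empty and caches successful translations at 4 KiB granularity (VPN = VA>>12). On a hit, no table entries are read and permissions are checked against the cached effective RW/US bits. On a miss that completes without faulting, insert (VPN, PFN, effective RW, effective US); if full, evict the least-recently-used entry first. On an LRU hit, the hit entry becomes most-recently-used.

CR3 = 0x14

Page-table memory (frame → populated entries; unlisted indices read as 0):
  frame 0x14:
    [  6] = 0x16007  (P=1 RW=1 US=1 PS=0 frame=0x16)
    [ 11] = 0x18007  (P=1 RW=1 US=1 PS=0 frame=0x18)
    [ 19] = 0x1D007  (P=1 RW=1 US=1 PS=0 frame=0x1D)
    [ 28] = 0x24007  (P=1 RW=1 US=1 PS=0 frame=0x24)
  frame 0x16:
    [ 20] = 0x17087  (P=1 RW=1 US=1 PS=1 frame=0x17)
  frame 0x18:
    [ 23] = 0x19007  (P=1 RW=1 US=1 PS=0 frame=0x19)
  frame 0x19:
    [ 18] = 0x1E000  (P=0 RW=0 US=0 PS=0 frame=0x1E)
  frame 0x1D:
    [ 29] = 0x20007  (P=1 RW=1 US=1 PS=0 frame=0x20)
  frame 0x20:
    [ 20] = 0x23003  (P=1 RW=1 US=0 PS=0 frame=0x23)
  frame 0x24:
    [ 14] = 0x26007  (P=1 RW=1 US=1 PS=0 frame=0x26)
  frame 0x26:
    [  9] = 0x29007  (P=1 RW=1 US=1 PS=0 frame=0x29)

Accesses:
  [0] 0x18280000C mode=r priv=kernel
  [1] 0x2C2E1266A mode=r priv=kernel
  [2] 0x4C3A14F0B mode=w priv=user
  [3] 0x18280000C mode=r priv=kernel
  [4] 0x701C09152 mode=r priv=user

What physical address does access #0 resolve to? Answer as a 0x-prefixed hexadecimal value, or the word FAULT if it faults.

Per-access translation:
#0 VA=0x18280000C (r,kernel):
  [0] read 0x14 idx=6: raw=0x16007 flags P=1 W=1 U=1 S=0
  [1] read 0x16 idx=20: raw=0x17087 flags P=1 W=1 U=1 S=1
  ✓ 0x1700C (huge @L1)  — 2 lookups
#1 VA=0x2C2E1266A (r,kernel):
  [0] read 0x14 idx=11: raw=0x18007 flags P=1 W=1 U=1 S=0
  [1] read 0x18 idx=23: raw=0x19007 flags P=1 W=1 U=1 S=0
  [2] read 0x19 idx=18: raw=0x1E000 flags P=0 W=0 U=0 S=0
  ✗ PAGE_NOT_PRESENT  [3 reads]
#2 VA=0x4C3A14F0B (w,user):
  [0] read 0x14 idx=19: raw=0x1D007 flags P=1 W=1 U=1 S=0
  [1] read 0x1D idx=29: raw=0x20007 flags P=1 W=1 U=1 S=0
  [2] read 0x20 idx=20: raw=0x23003 flags P=1 W=1 U=0 S=0
  ✗ PROTECTION_VIOLATION  [3 reads]
#3 VA=0x18280000C (r,kernel):
  TLB hit vpn=0x182800 → PA=0x1700C
#4 VA=0x701C09152 (r,user):
  [0] read 0x14 idx=28: raw=0x24007 flags P=1 W=1 U=1 S=0
  [1] read 0x24 idx=14: raw=0x26007 flags P=1 W=1 U=1 S=0
  [2] read 0x26 idx=9: raw=0x29007 flags P=1 W=1 U=1 S=0
  ✓ 0x29152  — 3 lookups

Access #0 PA: 0x1700C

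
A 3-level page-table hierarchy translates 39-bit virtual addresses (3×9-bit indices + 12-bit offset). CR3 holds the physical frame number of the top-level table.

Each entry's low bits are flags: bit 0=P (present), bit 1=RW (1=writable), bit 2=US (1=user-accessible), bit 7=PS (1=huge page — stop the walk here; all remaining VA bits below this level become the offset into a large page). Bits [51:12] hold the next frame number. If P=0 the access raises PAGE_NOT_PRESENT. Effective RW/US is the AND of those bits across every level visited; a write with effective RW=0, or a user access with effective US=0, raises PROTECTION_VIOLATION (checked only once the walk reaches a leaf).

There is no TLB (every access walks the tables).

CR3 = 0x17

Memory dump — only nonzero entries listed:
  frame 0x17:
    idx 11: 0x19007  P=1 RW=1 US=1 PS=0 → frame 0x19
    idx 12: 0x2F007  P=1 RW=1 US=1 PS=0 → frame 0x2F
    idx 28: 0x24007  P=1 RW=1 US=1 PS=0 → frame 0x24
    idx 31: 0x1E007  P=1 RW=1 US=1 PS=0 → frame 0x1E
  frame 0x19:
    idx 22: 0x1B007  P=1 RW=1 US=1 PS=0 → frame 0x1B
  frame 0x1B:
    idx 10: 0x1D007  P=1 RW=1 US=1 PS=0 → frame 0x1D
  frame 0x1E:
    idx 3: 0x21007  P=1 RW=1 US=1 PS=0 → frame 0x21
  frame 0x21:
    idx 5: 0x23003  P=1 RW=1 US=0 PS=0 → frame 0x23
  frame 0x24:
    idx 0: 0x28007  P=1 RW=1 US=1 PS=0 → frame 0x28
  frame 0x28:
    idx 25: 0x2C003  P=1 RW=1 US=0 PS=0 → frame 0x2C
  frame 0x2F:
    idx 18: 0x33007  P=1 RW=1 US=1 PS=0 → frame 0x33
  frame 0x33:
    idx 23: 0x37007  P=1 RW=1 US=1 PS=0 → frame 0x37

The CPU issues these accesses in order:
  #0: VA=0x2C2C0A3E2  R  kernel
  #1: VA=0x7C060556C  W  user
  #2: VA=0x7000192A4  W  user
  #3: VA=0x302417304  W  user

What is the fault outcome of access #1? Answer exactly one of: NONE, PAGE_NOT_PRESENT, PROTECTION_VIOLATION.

Per-access translation:
#0 VA=0x2C2C0A3E2 (r,kernel):
  lvl0: tbl 0x17, slot 11 ⇒ 0x19007 (P1/RW1/US1/PS0)
  lvl1: tbl 0x19, slot 22 ⇒ 0x1B007 (P1/RW1/US1/PS0)
  lvl2: tbl 0x1B, slot 10 ⇒ 0x1D007 (P1/RW1/US1/PS0)
  ✓ 0x1D3E2  — 3 lookups
#1 VA=0x7C060556C (w,user):
  lvl0: tbl 0x17, slot 31 ⇒ 0x1E007 (P1/RW1/US1/PS0)
  lvl1: tbl 0x1E, slot 3 ⇒ 0x21007 (P1/RW1/US1/PS0)
  lvl2: tbl 0x21, slot 5 ⇒ 0x23003 (P1/RW1/US0/PS0)
  → PROTECTION_VIOLATION  (3 entries read)
#2 VA=0x7000192A4 (w,user):
  lvl0: tbl 0x17, slot 28 ⇒ 0x24007 (P1/RW1/US1/PS0)
  lvl1: tbl 0x24, slot 0 ⇒ 0x28007 (P1/RW1/US1/PS0)
  lvl2: tbl 0x28, slot 25 ⇒ 0x2C003 (P1/RW1/US0/PS0)
  → PROTECTION_VIOLATION  (3 entries read)
#3 VA=0x302417304 (w,user):
  lvl0: tbl 0x17, slot 12 ⇒ 0x2F007 (P1/RW1/US1/PS0)
  lvl1: tbl 0x2F, slot 18 ⇒ 0x33007 (P1/RW1/US1/PS0)
  lvl2: tbl 0x33, slot 23 ⇒ 0x37007 (P1/RW1/US1/PS0)
  ✓ 0x37304  — 3 lookups

Access #1 fault: PROTECTION_VIOLATION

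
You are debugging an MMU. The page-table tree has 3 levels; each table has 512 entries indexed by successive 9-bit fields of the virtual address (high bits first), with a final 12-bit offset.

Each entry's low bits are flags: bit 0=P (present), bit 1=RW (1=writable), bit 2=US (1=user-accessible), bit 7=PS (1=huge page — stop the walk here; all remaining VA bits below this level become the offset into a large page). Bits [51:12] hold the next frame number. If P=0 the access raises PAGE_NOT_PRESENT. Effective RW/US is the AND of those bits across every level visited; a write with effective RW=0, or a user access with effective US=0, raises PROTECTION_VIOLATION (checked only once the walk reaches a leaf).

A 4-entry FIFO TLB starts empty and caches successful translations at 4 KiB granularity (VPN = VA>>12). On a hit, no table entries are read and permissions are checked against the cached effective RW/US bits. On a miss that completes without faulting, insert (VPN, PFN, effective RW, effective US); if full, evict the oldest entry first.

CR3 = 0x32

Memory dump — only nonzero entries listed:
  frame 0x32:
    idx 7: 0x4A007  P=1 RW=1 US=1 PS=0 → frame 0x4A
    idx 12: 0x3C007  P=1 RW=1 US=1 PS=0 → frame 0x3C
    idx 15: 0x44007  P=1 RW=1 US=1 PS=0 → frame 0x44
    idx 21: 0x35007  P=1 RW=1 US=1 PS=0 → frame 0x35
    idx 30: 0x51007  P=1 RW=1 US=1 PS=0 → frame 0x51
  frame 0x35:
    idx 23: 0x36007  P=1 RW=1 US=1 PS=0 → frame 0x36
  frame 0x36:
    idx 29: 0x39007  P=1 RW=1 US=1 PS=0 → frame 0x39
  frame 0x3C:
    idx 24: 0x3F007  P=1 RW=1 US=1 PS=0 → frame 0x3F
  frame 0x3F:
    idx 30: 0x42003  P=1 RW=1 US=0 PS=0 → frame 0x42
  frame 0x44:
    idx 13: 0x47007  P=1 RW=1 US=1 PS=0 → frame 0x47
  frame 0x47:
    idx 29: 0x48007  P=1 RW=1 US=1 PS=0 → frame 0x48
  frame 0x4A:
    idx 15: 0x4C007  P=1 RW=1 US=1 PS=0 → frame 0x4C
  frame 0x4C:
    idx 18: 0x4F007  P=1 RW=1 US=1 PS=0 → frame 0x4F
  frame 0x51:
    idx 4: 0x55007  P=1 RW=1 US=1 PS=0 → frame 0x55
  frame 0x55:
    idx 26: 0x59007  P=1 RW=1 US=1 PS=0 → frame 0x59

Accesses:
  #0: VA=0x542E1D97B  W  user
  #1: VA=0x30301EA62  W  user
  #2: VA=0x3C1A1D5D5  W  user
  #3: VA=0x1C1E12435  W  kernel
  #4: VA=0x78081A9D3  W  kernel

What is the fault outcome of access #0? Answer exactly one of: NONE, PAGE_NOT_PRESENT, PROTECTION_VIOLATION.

Trace:
#0 VA=0x542E1D97B (w,user):
  [0] read 0x32 idx=21: raw=0x35007 flags P=1 W=1 U=1 S=0
  [1] read 0x35 idx=23: raw=0x36007 flags P=1 W=1 U=1 S=0
  [2] read 0x36 idx=29: raw=0x39007 flags P=1 W=1 U=1 S=0
  ⇒ phys 0x3997B  [3 reads]
#1 VA=0x30301EA62 (w,user):
  [0] read 0x32 idx=12: raw=0x3C007 flags P=1 W=1 U=1 S=0
  [1] read 0x3C idx=24: raw=0x3F007 flags P=1 W=1 U=1 S=0
  [2] read 0x3F idx=30: raw=0x42003 flags P=1 W=1 U=0 S=0
  → PROTECTION_VIOLATION  (3 entries read)
#2 VA=0x3C1A1D5D5 (w,user):
  [0] read 0x32 idx=15: raw=0x44007 flags P=1 W=1 U=1 S=0
  [1] read 0x44 idx=13: raw=0x47007 flags P=1 W=1 U=1 S=0
  [2] read 0x47 idx=29: raw=0x48007 flags P=1 W=1 U=1 S=0
  ⇒ phys 0x485D5  [3 reads]
#3 VA=0x1C1E12435 (w,kernel):
  [0] read 0x32 idx=7: raw=0x4A007 flags P=1 W=1 U=1 S=0
  [1] read 0x4A idx=15: raw=0x4C007 flags P=1 W=1 U=1 S=0
  [2] read 0x4C idx=18: raw=0x4F007 flags P=1 W=1 U=1 S=0
  ⇒ phys 0x4F435  [3 reads]
#4 VA=0x78081A9D3 (w,kernel):
  [0] read 0x32 idx=30: raw=0x51007 flags P=1 W=1 U=1 S=0
  [1] read 0x51 idx=4: raw=0x55007 flags P=1 W=1 U=1 S=0
  [2] read 0x55 idx=26: raw=0x59007 flags P=1 W=1 U=1 S=0
  ⇒ phys 0x599D3  [3 reads]

Access #0 fault: NONE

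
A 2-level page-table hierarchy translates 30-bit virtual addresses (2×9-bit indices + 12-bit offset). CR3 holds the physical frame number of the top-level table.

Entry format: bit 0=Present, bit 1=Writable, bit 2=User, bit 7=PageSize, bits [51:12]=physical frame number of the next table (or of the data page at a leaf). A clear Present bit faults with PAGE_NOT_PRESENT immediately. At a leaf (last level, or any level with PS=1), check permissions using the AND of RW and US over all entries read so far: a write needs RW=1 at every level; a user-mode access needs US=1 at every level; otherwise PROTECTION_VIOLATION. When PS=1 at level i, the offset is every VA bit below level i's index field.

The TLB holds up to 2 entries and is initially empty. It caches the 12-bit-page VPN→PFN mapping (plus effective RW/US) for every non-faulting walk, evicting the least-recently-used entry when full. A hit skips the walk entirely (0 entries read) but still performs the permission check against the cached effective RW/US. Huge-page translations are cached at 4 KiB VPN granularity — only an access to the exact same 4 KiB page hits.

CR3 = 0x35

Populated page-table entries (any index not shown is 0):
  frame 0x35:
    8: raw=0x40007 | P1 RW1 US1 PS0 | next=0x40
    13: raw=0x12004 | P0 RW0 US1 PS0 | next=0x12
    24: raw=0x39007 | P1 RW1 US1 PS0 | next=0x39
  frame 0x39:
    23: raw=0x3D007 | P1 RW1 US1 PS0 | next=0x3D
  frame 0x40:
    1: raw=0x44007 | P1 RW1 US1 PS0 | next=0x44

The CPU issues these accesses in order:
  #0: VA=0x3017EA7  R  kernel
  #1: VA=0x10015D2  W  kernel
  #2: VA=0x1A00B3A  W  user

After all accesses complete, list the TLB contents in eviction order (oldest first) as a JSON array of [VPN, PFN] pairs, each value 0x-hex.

Trace:
#0 VA=0x3017EA7 (r,kernel):
  L0 @0x35[24] → 0x39007  P=1,RW=1,US=1,PS=0
  L1 @0x39[23] → 0x3D007  P=1,RW=1,US=1,PS=0
  ✓ 0x3DEA7  — 2 lookups
#1 VA=0x10015D2 (w,kernel):
  L0 @0x35[8] → 0x40007  P=1,RW=1,US=1,PS=0
  L1 @0x40[1] → 0x44007  P=1,RW=1,US=1,PS=0
  ✓ 0x445D2  — 2 lookups
#2 VA=0x1A00B3A (w,user):
  L0 @0x35[13] → 0x12004  P=0,RW=0,US=1,PS=0
  ✗ PAGE_NOT_PRESENT  [1 reads]

TLB: [["0x3017", "0x3D"], ["0x1001", "0x44"]]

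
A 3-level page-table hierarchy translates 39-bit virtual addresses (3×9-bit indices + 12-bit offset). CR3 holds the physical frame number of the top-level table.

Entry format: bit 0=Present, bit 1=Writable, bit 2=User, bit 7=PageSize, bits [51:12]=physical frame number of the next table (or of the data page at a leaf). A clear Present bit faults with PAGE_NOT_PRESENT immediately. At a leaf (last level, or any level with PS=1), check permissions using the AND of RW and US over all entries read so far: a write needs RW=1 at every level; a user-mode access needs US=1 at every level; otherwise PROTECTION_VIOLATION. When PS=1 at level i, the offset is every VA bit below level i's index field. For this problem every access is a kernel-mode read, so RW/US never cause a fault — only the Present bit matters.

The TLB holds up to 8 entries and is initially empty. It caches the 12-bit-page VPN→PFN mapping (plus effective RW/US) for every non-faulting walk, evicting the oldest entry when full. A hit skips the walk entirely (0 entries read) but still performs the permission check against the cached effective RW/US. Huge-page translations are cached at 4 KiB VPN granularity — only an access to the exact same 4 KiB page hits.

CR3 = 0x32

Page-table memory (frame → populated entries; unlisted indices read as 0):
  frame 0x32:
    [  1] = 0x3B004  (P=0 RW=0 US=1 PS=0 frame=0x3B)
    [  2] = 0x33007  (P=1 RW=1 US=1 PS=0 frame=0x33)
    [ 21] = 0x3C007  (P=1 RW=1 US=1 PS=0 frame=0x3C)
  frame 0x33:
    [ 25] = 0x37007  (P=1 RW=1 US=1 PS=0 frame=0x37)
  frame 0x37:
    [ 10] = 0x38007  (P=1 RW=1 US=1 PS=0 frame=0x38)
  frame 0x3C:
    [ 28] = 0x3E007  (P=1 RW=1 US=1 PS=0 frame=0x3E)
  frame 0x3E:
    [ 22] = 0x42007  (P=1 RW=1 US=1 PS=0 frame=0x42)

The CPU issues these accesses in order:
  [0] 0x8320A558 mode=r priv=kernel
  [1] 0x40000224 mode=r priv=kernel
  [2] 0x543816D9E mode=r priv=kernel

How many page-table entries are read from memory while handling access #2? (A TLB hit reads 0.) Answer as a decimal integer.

Per-access translation:
#0 VA=0x8320A558 (r,kernel):
  lvl0: tbl 0x32, slot 2 ⇒ 0x33007 (P1/RW1/US1/PS0)
  lvl1: tbl 0x33, slot 25 ⇒ 0x37007 (P1/RW1/US1/PS0)
  lvl2: tbl 0x37, slot 10 ⇒ 0x38007 (P1/RW1/US1/PS0)
  ⇒ phys 0x38558  [3 reads]
#1 VA=0x40000224 (r,kernel):
  lvl0: tbl 0x32, slot 1 ⇒ 0x3B004 (P0/RW0/US1/PS0)
  → PAGE_NOT_PRESENT  (1 entries read)
#2 VA=0x543816D9E (r,kernel):
  lvl0: tbl 0x32, slot 21 ⇒ 0x3C007 (P1/RW1/US1/PS0)
  lvl1: tbl 0x3C, slot 28 ⇒ 0x3E007 (P1/RW1/US1/PS0)
  lvl2: tbl 0x3E, slot 22 ⇒ 0x42007 (P1/RW1/US1/PS0)
  ⇒ phys 0x42D9E  [3 reads]

Entries read for #2: 3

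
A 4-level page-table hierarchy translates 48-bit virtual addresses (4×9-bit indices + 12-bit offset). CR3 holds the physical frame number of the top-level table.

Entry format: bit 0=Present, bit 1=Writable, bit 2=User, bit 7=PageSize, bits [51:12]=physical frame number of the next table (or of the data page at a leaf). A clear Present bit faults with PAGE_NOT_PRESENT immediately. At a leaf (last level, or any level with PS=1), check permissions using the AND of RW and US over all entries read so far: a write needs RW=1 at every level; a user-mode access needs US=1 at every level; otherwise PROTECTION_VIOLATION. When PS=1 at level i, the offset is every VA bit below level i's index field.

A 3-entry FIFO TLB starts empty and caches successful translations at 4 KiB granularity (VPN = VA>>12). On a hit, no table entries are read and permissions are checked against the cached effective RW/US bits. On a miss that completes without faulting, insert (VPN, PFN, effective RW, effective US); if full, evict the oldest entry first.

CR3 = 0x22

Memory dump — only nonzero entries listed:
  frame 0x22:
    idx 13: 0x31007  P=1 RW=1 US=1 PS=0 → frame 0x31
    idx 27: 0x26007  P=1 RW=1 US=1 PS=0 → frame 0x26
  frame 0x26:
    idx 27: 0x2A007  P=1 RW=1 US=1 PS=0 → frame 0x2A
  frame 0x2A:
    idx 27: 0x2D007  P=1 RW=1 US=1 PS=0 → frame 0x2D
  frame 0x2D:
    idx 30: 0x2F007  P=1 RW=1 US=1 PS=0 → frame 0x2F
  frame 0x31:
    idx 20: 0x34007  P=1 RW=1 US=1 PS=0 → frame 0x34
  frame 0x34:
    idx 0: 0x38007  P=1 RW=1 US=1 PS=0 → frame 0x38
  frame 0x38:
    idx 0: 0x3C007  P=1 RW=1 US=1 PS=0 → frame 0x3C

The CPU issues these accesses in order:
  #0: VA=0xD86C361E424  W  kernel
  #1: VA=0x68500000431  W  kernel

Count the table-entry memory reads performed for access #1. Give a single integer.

Per-access translation:
#0 VA=0xD86C361E424 (w,kernel):
  L0: frame=0x22 idx=27 entry=0x26007 [P=1 RW=1 US=1 PS=0]
  L1: frame=0x26 idx=27 entry=0x2A007 [P=1 RW=1 US=1 PS=0]
  L2: frame=0x2A idx=27 entry=0x2D007 [P=1 RW=1 US=1 PS=0]
  L3: frame=0x2D idx=30 entry=0x2F007 [P=1 RW=1 US=1 PS=0]
  ✓ 0x2F424  — 4 lookups
#1 VA=0x68500000431 (w,kernel):
  L0: frame=0x22 idx=13 entry=0x31007 [P=1 RW=1 US=1 PS=0]
  L1: frame=0x31 idx=20 entry=0x34007 [P=1 RW=1 US=1 PS=0]
  L2: frame=0x34 idx=0 entry=0x38007 [P=1 RW=1 US=1 PS=0]
  L3: frame=0x38 idx=0 entry=0x3C007 [P=1 RW=1 US=1 PS=0]
  ✓ 0x3C431  — 4 lookups

Entries read for #1: 4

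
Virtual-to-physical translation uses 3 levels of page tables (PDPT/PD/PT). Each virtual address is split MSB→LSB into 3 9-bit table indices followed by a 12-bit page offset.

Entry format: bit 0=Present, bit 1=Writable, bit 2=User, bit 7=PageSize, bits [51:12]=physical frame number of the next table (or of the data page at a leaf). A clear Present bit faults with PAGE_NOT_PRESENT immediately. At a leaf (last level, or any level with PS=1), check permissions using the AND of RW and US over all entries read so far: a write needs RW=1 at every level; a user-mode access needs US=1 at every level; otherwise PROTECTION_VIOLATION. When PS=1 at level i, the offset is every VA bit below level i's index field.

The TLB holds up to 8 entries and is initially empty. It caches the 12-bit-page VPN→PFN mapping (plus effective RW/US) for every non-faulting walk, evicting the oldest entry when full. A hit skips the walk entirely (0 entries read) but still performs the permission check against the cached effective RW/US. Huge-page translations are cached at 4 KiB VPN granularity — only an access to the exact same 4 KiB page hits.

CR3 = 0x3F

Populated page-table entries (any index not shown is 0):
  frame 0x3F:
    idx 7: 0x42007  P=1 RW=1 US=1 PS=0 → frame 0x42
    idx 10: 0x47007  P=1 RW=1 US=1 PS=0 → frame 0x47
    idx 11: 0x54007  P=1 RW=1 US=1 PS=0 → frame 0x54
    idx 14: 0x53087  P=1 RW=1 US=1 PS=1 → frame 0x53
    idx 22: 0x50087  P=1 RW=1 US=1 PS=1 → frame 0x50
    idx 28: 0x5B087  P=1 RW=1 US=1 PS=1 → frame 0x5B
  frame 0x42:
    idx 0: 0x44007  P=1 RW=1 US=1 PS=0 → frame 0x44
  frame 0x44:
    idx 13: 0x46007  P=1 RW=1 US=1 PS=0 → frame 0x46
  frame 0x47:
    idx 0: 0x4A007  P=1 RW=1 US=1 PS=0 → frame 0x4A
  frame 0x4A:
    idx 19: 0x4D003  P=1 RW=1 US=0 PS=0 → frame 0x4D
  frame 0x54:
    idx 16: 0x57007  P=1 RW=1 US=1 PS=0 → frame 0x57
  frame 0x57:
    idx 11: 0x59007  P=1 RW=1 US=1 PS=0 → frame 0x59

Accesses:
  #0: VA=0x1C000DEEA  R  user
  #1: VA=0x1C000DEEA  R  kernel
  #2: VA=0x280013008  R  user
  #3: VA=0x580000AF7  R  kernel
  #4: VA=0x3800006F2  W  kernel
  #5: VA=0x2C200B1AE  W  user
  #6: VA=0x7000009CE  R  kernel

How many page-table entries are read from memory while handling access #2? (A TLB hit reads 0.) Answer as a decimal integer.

Walk each access:
#0 VA=0x1C000DEEA (r,user):
  lvl0: tbl 0x3F, slot 7 ⇒ 0x42007 (P1/RW1/US1/PS0)
  lvl1: tbl 0x42, slot 0 ⇒ 0x44007 (P1/RW1/US1/PS0)
  lvl2: tbl 0x44, slot 13 ⇒ 0x46007 (P1/RW1/US1/PS0)
  ⇒ phys 0x46EEA  [3 reads]
#1 VA=0x1C000DEEA (r,kernel):
  TLB hit vpn=0x1C000D → PA=0x46EEA
#2 VA=0x280013008 (r,user):
  lvl0: tbl 0x3F, slot 10 ⇒ 0x47007 (P1/RW1/US1/PS0)
  lvl1: tbl 0x47, slot 0 ⇒ 0x4A007 (P1/RW1/US1/PS0)
  lvl2: tbl 0x4A, slot 19 ⇒ 0x4D003 (P1/RW1/US0/PS0)
  ✗ PROTECTION_VIOLATION  [3 reads]
#3 VA=0x580000AF7 (r,kernel):
  lvl0: tbl 0x3F, slot 22 ⇒ 0x50087 (P1/RW1/US1/PS1)
  ⇒ phys 0x50AF7 (huge @L0)  [1 reads]
#4 VA=0x3800006F2 (w,kernel):
  lvl0: tbl 0x3F, slot 14 ⇒ 0x53087 (P1/RW1/US1/PS1)
  ⇒ phys 0x536F2 (huge @L0)  [1 reads]
#5 VA=0x2C200B1AE (w,user):
  lvl0: tbl 0x3F, slot 11 ⇒ 0x54007 (P1/RW1/US1/PS0)
  lvl1: tbl 0x54, slot 16 ⇒ 0x57007 (P1/RW1/US1/PS0)
  lvl2: tbl 0x57, slot 11 ⇒ 0x59007 (P1/RW1/US1/PS0)
  ⇒ phys 0x591AE  [3 reads]
#6 VA=0x7000009CE (r,kernel):
  lvl0: tbl 0x3F, slot 28 ⇒ 0x5B087 (P1/RW1/US1/PS1)
  ⇒ phys 0x5B9CE (huge @L0)  [1 reads]

Entries read for #2: 3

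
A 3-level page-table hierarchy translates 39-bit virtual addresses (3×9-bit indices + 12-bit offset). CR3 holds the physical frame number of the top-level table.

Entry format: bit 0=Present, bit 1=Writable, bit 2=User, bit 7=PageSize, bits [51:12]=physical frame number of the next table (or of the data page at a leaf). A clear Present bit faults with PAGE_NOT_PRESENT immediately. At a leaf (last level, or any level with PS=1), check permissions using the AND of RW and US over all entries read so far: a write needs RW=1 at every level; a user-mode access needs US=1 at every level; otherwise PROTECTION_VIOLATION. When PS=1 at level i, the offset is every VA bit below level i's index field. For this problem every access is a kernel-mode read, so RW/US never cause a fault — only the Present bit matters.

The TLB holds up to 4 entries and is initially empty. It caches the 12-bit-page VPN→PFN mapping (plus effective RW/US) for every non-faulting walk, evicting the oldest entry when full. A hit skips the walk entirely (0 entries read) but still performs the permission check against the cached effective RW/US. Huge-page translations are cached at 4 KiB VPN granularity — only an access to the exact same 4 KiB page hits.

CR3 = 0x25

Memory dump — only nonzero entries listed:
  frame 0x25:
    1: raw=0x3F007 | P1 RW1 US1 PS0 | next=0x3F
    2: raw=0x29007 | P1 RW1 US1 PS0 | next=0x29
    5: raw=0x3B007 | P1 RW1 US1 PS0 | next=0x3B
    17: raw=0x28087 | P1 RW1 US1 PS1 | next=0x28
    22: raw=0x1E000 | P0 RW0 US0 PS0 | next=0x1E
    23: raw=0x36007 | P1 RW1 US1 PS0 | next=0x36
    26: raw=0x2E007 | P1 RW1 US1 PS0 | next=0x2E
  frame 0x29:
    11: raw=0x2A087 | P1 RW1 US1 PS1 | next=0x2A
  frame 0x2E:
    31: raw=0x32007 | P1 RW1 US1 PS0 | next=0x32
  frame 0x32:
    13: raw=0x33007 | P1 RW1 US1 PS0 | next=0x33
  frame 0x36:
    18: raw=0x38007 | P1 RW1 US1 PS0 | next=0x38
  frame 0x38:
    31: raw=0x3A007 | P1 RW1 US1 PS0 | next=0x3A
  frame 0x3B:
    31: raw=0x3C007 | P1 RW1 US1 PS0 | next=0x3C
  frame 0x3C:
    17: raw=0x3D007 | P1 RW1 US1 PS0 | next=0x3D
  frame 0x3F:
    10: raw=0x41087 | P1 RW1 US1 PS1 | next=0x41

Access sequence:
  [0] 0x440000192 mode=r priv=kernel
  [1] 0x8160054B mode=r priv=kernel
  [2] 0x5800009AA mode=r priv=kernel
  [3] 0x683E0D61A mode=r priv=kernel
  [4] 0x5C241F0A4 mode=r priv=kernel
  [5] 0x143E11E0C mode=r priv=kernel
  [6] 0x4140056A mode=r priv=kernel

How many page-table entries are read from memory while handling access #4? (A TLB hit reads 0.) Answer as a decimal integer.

Per-access translation:
#0 VA=0x440000192 (r,kernel):
  L0 @0x25[17] → 0x28087  P=1,RW=1,US=1,PS=1
  → PA=0x28192 (huge @L0)  (1 entries read)
#1 VA=0x8160054B (r,kernel):
  L0 @0x25[2] → 0x29007  P=1,RW=1,US=1,PS=0
  L1 @0x29[11] → 0x2A087  P=1,RW=1,US=1,PS=1
  → PA=0x2A54B (huge @L1)  (2 entries read)
#2 VA=0x5800009AA (r,kernel):
  L0 @0x25[22] → 0x1E000  P=0,RW=0,US=0,PS=0
  ⇒ fault: PAGE_NOT_PRESENT  — 1 lookups
#3 VA=0x683E0D61A (r,kernel):
  L0 @0x25[26] → 0x2E007  P=1,RW=1,US=1,PS=0
  L1 @0x2E[31] → 0x32007  P=1,RW=1,US=1,PS=0
  L2 @0x32[13] → 0x33007  P=1,RW=1,US=1,PS=0
  → PA=0x3361A  (3 entries read)
#4 VA=0x5C241F0A4 (r,kernel):
  L0 @0x25[23] → 0x36007  P=1,RW=1,US=1,PS=0
  L1 @0x36[18] → 0x38007  P=1,RW=1,US=1,PS=0
  L2 @0x38[31] → 0x3A007  P=1,RW=1,US=1,PS=0
  → PA=0x3A0A4  (3 entries read)
#5 VA=0x143E11E0C (r,kernel):
  L0 @0x25[5] → 0x3B007  P=1,RW=1,US=1,PS=0
  L1 @0x3B[31] → 0x3C007  P=1,RW=1,US=1,PS=0
  L2 @0x3C[17] → 0x3D007  P=1,RW=1,US=1,PS=0
  → PA=0x3DE0C  (3 entries read)
#6 VA=0x4140056A (r,kernel):
  L0 @0x25[1] → 0x3F007  P=1,RW=1,US=1,PS=0
  L1 @0x3F[10] → 0x41087  P=1,RW=1,US=1,PS=1
  → PA=0x4156A (huge @L1)  (2 entries read)

Entries read for #4: 3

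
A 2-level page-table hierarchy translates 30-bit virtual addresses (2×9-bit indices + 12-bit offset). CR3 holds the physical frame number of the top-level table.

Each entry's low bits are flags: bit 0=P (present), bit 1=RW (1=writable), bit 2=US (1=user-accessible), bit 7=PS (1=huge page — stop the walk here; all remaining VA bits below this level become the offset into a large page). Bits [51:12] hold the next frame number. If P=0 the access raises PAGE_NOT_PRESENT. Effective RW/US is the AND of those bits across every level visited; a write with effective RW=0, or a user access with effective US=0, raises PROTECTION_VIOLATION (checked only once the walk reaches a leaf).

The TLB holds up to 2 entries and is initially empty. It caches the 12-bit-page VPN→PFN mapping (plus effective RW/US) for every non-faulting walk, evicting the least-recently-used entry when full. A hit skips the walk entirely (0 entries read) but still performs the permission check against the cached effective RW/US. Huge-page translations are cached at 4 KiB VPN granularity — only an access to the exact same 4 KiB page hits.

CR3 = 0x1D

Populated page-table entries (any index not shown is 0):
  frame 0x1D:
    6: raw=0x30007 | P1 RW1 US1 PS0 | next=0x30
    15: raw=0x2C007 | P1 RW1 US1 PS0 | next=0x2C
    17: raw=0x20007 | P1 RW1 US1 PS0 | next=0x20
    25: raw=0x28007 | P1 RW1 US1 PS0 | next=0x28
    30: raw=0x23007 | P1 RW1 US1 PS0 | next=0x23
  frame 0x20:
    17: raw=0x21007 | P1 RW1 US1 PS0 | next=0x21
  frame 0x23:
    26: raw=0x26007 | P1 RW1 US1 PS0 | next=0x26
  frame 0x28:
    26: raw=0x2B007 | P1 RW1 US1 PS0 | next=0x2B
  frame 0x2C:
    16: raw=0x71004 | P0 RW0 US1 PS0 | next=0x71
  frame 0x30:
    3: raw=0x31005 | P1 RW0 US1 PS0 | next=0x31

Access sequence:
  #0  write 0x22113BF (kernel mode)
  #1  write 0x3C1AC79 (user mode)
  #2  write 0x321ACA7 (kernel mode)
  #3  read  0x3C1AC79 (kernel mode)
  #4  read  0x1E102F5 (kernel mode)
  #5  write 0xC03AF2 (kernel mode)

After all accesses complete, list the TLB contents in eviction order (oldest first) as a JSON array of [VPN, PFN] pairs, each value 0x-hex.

Trace:
#0 VA=0x22113BF (w,kernel):
  lvl0: tbl 0x1D, slot 17 ⇒ 0x20007 (P1/RW1/US1/PS0)
  lvl1: tbl 0x20, slot 17 ⇒ 0x21007 (P1/RW1/US1/PS0)
  ⇒ phys 0x213BF  [2 reads]
#1 VA=0x3C1AC79 (w,user):
  lvl0: tbl 0x1D, slot 30 ⇒ 0x23007 (P1/RW1/US1/PS0)
  lvl1: tbl 0x23, slot 26 ⇒ 0x26007 (P1/RW1/US1/PS0)
  ⇒ phys 0x26C79  [2 reads]
#2 VA=0x321ACA7 (w,kernel):
  lvl0: tbl 0x1D, slot 25 ⇒ 0x28007 (P1/RW1/US1/PS0)
  lvl1: tbl 0x28, slot 26 ⇒ 0x2B007 (P1/RW1/US1/PS0)
  ⇒ phys 0x2BCA7  [2 reads]
#3 VA=0x3C1AC79 (r,kernel):
  TLB hit vpn=0x3C1A → PA=0x26C79
#4 VA=0x1E102F5 (r,kernel):
  lvl0: tbl 0x1D, slot 15 ⇒ 0x2C007 (P1/RW1/US1/PS0)
  lvl1: tbl 0x2C, slot 16 ⇒ 0x71004 (P0/RW0/US1/PS0)
  ⇒ fault: PAGE_NOT_PRESENT  — 2 lookups
#5 VA=0xC03AF2 (w,kernel):
  lvl0: tbl 0x1D, slot 6 ⇒ 0x30007 (P1/RW1/US1/PS0)
  lvl1: tbl 0x30, slot 3 ⇒ 0x31005 (P1/RW0/US1/PS0)
  ⇒ fault: PROTECTION_VIOLATION  — 2 lookups

TLB: [["0x321A", "0x2B"], ["0x3C1A", "0x26"]]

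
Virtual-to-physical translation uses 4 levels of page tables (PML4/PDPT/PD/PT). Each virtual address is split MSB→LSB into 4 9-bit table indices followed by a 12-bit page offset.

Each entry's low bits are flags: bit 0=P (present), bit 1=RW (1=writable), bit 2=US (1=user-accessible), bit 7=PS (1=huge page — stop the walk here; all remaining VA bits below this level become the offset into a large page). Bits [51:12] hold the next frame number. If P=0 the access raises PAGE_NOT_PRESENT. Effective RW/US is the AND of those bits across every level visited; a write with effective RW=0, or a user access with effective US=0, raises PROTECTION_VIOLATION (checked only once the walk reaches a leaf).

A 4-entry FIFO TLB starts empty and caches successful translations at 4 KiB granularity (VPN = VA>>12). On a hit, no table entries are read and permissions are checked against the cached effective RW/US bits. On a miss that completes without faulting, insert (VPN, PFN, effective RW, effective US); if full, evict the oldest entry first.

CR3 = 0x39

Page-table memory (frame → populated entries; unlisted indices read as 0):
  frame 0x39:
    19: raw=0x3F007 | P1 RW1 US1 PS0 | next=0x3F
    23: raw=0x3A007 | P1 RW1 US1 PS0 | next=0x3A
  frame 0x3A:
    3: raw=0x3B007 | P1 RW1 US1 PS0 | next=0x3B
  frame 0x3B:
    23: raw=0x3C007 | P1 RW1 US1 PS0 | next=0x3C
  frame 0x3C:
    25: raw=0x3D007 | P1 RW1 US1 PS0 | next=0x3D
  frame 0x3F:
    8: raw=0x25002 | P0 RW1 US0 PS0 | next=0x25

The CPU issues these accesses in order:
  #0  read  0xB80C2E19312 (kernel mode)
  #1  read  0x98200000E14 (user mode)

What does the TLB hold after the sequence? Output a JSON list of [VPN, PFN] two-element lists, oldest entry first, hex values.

Per-access translation:
#0 VA=0xB80C2E19312 (r,kernel):
  [0] read 0x39 idx=23: raw=0x3A007 flags P=1 W=1 U=1 S=0
  [1] read 0x3A idx=3: raw=0x3B007 flags P=1 W=1 U=1 S=0
  [2] read 0x3B idx=23: raw=0x3C007 flags P=1 W=1 U=1 S=0
  [3] read 0x3C idx=25: raw=0x3D007 flags P=1 W=1 U=1 S=0
  → PA=0x3D312  (4 entries read)
#1 VA=0x98200000E14 (r,user):
  [0] read 0x39 idx=19: raw=0x3F007 flags P=1 W=1 U=1 S=0
  [1] read 0x3F idx=8: raw=0x25002 flags P=0 W=1 U=0 S=0
  ✗ PAGE_NOT_PRESENT  [2 reads]

TLB: [["0xB80C2E19", "0x3D"]]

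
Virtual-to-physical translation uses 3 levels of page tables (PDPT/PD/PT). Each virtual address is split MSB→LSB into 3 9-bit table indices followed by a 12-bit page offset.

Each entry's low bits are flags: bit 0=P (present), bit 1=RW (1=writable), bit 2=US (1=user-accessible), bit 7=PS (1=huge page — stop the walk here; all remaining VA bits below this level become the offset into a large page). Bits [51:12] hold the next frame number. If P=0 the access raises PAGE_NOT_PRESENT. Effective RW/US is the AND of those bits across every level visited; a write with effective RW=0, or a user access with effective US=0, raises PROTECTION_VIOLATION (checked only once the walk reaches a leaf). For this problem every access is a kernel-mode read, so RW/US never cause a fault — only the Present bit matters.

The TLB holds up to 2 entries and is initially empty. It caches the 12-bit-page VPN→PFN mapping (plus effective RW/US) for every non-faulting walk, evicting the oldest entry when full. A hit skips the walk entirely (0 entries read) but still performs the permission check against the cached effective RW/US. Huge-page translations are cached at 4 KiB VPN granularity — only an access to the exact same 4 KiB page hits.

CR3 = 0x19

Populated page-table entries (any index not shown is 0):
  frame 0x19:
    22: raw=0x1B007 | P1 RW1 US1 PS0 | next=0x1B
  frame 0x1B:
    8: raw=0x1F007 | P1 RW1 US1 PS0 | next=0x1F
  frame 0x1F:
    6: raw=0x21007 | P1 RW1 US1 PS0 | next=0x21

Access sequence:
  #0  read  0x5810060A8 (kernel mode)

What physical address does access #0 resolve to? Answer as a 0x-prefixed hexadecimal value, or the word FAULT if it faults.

Trace:
#0 VA=0x5810060A8 (r,kernel):
  [0] read 0x19 idx=22: raw=0x1B007 flags P=1 W=1 U=1 S=0
  [1] read 0x1B idx=8: raw=0x1F007 flags P=1 W=1 U=1 S=0
  [2] read 0x1F idx=6: raw=0x21007 flags P=1 W=1 U=1 S=0
  → PA=0x210A8  (3 entries read)

Access #0 PA: 0x210A8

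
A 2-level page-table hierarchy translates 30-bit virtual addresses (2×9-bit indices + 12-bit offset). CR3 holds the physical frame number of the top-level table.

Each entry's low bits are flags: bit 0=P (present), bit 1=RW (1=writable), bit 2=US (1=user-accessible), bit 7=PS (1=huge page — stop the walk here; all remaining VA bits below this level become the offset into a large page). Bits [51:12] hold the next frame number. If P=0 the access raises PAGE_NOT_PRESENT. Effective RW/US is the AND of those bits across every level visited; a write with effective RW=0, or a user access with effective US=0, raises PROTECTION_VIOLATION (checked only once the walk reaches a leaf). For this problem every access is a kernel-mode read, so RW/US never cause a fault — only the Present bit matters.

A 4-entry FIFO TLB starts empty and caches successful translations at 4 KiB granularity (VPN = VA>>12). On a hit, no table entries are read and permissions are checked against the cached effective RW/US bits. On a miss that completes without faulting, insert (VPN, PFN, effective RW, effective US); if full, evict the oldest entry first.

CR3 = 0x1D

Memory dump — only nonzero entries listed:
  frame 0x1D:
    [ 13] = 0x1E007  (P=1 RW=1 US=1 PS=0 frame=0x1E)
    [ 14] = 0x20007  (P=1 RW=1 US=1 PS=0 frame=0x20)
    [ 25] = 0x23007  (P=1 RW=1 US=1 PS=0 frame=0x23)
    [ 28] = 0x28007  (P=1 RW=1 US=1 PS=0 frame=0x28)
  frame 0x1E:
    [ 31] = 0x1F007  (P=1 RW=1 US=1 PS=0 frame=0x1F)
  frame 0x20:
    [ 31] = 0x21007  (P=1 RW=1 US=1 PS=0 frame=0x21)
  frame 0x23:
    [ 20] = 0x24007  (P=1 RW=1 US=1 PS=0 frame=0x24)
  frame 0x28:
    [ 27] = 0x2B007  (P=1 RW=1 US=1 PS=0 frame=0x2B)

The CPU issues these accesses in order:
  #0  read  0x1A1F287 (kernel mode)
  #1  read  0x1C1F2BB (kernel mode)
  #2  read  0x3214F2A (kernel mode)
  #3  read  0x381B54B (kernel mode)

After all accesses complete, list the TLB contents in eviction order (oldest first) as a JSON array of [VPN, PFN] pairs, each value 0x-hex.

Walk each access:
#0 VA=0x1A1F287 (r,kernel):
  L0: frame=0x1D idx=13 entry=0x1E007 [P=1 RW=1 US=1 PS=0]
  L1: frame=0x1E idx=31 entry=0x1F007 [P=1 RW=1 US=1 PS=0]
  ⇒ phys 0x1F287  [2 reads]
#1 VA=0x1C1F2BB (r,kernel):
  L0: frame=0x1D idx=14 entry=0x20007 [P=1 RW=1 US=1 PS=0]
  L1: frame=0x20 idx=31 entry=0x21007 [P=1 RW=1 US=1 PS=0]
  ⇒ phys 0x212BB  [2 reads]
#2 VA=0x3214F2A (r,kernel):
  L0: frame=0x1D idx=25 entry=0x23007 [P=1 RW=1 US=1 PS=0]
  L1: frame=0x23 idx=20 entry=0x24007 [P=1 RW=1 US=1 PS=0]
  ⇒ phys 0x24F2A  [2 reads]
#3 VA=0x381B54B (r,kernel):
  L0: frame=0x1D idx=28 entry=0x28007 [P=1 RW=1 US=1 PS=0]
  L1: frame=0x28 idx=27 entry=0x2B007 [P=1 RW=1 US=1 PS=0]
  ⇒ phys 0x2B54B  [2 reads]

TLB: [["0x1A1F", "0x1F"], ["0x1C1F", "0x21"], ["0x3214", "0x24"], ["0x381B", "0x2B"]]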